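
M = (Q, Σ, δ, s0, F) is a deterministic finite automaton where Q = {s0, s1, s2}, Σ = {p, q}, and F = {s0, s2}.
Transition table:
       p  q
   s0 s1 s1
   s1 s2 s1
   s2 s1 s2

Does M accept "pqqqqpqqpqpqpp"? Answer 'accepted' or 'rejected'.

s0 --p--> s1
s1 --q--> s1
s1 --q--> s1
s1 --q--> s1
s1 --q--> s1
s1 --p--> s2
s2 --q--> s2
s2 --q--> s2
s2 --p--> s1
s1 --q--> s1
s1 --p--> s2
s2 --q--> s2
s2 --p--> s1
s1 --p--> s2
End in state s2, which is an accepting state.

accepted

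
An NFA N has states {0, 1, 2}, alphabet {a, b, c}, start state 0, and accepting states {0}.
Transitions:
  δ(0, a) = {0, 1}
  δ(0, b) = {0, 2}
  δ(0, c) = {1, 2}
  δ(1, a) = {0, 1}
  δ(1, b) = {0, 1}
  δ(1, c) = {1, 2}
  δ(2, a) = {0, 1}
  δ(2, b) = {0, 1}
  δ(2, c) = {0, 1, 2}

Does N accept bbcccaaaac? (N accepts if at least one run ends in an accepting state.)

rejected

Start: {0}
read b: {0, 2}
read b: {0, 1, 2}
read c: {0, 1, 2}
read c: {0, 1, 2}
read c: {0, 1, 2}
read a: {0, 1}
read a: {0, 1}
read a: {0, 1}
read a: {0, 1}
read c: {1, 2}
Reachable ∩ accepting = {} — empty.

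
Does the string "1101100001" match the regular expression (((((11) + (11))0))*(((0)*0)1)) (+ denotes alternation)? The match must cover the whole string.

Split as 110110·0001: ((((11)+(11))0))* matches 110110 and (((0)*0)1) matches 0001.

yes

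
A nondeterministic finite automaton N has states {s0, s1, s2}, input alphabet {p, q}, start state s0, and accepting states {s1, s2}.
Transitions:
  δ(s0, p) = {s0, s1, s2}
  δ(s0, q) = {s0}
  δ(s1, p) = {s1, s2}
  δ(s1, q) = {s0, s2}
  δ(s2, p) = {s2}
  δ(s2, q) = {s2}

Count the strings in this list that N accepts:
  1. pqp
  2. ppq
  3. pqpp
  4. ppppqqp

pqp: accepted
ppq: accepted
pqpp: accepted
ppppqqp: accepted

4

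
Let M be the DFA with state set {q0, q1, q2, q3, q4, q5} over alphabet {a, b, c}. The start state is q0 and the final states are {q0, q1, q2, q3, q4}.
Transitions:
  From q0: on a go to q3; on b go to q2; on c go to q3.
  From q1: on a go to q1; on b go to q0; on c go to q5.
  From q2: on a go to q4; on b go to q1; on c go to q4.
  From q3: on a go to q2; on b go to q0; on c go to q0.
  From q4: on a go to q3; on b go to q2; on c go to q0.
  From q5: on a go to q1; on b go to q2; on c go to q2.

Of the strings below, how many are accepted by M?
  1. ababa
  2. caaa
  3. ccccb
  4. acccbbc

3

ababa: accepted
caaa: accepted
ccccb: accepted
acccbbc: rejected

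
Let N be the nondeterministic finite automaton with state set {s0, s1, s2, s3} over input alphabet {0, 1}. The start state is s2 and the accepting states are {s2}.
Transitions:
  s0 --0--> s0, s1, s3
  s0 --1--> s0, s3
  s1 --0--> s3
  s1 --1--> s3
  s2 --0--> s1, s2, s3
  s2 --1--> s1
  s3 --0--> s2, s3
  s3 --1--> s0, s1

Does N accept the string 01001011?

rejected

Start: {s2}
read 0: {s1, s2, s3}
read 1: {s0, s1, s3}
read 0: {s0, s1, s2, s3}
read 0: {s0, s1, s2, s3}
read 1: {s0, s1, s3}
read 0: {s0, s1, s2, s3}
read 1: {s0, s1, s3}
read 1: {s0, s1, s3}
Reachable ∩ accepting = {} — empty.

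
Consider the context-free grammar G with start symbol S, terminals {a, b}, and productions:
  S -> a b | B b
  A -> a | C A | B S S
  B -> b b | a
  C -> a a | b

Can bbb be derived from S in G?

yes

S ⇒ Bb ⇒ bbb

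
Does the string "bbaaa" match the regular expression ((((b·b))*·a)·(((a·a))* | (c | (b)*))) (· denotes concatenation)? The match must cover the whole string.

Split as bba·aa: (((b·b))*·a) matches bba and (((a·a))*|(c|(b)*)) matches aa.

yes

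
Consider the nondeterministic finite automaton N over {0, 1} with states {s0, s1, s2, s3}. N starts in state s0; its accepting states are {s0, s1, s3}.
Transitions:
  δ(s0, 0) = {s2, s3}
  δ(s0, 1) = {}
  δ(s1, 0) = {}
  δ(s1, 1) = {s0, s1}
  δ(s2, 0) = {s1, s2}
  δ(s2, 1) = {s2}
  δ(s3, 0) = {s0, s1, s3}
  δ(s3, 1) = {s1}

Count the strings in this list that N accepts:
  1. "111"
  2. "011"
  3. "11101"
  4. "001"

2

"111": rejected
"011": accepted
"11101": rejected
"001": accepted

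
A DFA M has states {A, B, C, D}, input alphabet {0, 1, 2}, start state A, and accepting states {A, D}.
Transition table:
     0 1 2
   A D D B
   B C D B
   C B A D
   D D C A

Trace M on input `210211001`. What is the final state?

A --2--> B
B --1--> D
D --0--> D
D --2--> A
A --1--> D
D --1--> C
C --0--> B
B --0--> C
C --1--> A

A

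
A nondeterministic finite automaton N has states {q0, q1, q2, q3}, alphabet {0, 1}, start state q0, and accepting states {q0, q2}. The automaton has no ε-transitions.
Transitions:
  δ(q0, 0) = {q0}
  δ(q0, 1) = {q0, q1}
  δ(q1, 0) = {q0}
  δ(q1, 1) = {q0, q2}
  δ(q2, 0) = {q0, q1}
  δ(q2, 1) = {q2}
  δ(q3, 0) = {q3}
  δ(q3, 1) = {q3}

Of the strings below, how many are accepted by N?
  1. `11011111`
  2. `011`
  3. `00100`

3

`11011111`: accepted
`011`: accepted
`00100`: accepted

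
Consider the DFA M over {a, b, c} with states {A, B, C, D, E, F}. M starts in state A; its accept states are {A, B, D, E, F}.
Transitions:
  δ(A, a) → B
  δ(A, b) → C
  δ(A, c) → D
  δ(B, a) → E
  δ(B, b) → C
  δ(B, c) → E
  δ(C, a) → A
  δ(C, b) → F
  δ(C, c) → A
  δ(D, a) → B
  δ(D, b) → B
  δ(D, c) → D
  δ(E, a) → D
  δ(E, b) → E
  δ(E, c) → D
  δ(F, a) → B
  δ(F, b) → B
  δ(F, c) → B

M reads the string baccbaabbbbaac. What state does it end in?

A --b--> C
C --a--> A
A --c--> D
D --c--> D
D --b--> B
B --a--> E
E --a--> D
D --b--> B
B --b--> C
C --b--> F
F --b--> B
B --a--> E
E --a--> D
D --c--> D

D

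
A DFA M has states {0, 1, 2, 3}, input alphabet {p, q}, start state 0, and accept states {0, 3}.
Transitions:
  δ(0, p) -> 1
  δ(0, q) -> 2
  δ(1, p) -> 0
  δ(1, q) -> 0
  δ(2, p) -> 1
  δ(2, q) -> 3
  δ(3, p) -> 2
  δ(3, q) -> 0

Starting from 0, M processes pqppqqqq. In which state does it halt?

2

0 --p--> 1
1 --q--> 0
0 --p--> 1
1 --p--> 0
0 --q--> 2
2 --q--> 3
3 --q--> 0
0 --q--> 2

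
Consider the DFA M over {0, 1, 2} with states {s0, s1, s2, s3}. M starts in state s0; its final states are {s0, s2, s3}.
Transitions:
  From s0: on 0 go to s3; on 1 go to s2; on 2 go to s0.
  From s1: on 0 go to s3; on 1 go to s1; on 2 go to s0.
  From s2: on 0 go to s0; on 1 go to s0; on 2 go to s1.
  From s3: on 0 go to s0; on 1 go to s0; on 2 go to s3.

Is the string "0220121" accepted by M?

rejected

s0 --0--> s3
s3 --2--> s3
s3 --2--> s3
s3 --0--> s0
s0 --1--> s2
s2 --2--> s1
s1 --1--> s1
End in state s1, which is not an accepting state.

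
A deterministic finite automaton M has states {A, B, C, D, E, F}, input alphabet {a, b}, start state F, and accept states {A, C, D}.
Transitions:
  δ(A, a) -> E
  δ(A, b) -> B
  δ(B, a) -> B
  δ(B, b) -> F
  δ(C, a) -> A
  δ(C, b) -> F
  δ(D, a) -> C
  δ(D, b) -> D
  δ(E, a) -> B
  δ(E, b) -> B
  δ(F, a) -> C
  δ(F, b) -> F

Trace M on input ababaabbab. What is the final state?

F

F --a--> C
C --b--> F
F --a--> C
C --b--> F
F --a--> C
C --a--> A
A --b--> B
B --b--> F
F --a--> C
C --b--> F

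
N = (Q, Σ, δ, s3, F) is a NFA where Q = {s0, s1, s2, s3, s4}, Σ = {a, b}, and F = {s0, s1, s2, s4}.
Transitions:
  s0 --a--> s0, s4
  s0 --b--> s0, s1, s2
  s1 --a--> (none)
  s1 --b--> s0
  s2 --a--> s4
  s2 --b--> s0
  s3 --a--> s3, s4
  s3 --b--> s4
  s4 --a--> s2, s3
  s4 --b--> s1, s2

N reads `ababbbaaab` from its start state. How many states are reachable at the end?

Start: {s3}
read a: {s3, s4}
read b: {s1, s2, s4}
read a: {s2, s3, s4}
read b: {s0, s1, s2, s4}
read b: {s0, s1, s2}
read b: {s0, s1, s2}
read a: {s0, s4}
read a: {s0, s2, s3, s4}
read a: {s0, s2, s3, s4}
read b: {s0, s1, s2, s4}
Final reachable set {s0, s1, s2, s4} has 4 states.

4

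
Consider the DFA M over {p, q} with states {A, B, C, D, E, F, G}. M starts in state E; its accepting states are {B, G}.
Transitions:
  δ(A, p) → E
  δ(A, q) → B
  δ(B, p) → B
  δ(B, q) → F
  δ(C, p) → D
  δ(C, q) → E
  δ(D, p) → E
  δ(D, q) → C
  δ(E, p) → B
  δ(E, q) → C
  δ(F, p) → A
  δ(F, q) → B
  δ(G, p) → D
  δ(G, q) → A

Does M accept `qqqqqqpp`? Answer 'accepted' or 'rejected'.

accepted

E --q--> C
C --q--> E
E --q--> C
C --q--> E
E --q--> C
C --q--> E
E --p--> B
B --p--> B
End in state B, which is an accepting state.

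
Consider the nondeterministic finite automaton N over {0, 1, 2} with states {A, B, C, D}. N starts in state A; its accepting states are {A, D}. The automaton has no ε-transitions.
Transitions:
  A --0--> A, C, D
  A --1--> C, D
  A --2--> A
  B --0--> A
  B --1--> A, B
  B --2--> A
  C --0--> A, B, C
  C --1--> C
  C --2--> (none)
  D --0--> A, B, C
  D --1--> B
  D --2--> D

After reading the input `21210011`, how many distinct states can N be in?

Start: {A}
read 2: {A}
read 1: {C, D}
read 2: {D}
read 1: {B}
read 0: {A}
read 0: {A, C, D}
read 1: {B, C, D}
read 1: {A, B, C}
Final reachable set {A, B, C} has 3 states.

3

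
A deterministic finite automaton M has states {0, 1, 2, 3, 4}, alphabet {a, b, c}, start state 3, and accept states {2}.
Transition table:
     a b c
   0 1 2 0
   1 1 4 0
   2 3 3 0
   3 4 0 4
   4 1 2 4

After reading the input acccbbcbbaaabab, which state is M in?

3 --a--> 4
4 --c--> 4
4 --c--> 4
4 --c--> 4
4 --b--> 2
2 --b--> 3
3 --c--> 4
4 --b--> 2
2 --b--> 3
3 --a--> 4
4 --a--> 1
1 --a--> 1
1 --b--> 4
4 --a--> 1
1 --b--> 4

4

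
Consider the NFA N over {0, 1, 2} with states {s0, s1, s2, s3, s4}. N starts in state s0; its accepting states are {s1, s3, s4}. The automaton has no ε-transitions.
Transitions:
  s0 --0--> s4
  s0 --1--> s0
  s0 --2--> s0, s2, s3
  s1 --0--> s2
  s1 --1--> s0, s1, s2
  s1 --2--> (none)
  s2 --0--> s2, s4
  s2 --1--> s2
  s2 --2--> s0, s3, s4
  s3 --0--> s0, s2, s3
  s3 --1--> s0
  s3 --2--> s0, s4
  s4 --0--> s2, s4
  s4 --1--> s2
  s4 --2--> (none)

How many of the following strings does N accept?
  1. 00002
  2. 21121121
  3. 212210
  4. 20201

2

00002: accepted
21121121: rejected
212210: accepted
20201: rejected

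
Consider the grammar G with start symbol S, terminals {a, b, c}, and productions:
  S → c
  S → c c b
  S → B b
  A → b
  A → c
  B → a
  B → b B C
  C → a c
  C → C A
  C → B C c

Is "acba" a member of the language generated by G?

no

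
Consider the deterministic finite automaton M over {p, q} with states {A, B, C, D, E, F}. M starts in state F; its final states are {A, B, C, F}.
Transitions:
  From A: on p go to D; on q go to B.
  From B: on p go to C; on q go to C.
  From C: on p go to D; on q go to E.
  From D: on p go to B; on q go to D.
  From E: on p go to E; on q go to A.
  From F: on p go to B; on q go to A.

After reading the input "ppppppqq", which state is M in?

D

F --p--> B
B --p--> C
C --p--> D
D --p--> B
B --p--> C
C --p--> D
D --q--> D
D --q--> D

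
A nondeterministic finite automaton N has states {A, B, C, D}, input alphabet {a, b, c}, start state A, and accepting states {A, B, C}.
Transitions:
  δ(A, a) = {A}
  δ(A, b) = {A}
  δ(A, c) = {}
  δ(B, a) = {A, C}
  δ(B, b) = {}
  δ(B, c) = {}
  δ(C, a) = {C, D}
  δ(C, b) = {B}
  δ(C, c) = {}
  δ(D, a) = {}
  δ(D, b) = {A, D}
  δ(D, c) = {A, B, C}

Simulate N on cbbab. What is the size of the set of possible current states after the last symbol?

Start: {A}
read c: {}
The reachable set is empty and stays empty for the remaining 4 symbols.
Final reachable set {} has 0 states.

0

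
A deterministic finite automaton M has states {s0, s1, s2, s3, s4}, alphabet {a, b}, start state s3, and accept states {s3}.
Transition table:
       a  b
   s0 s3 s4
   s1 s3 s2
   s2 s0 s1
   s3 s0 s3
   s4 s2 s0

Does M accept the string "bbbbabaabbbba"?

s3 --b--> s3
s3 --b--> s3
s3 --b--> s3
s3 --b--> s3
s3 --a--> s0
s0 --b--> s4
s4 --a--> s2
s2 --a--> s0
s0 --b--> s4
s4 --b--> s0
s0 --b--> s4
s4 --b--> s0
s0 --a--> s3
End in state s3, which is an accepting state.

accepted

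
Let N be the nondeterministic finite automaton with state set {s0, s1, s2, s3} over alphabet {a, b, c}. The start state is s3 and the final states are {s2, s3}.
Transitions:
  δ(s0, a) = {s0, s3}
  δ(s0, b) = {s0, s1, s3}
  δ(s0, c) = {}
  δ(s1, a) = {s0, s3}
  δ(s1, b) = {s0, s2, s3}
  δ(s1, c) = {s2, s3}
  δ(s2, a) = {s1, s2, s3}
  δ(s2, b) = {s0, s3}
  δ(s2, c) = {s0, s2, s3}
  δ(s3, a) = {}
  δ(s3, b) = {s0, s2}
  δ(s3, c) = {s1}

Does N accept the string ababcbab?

rejected

Start: {s3}
read a: {}
The reachable set is empty and stays empty for the remaining 7 symbols.
Reachable ∩ accepting = {} — empty.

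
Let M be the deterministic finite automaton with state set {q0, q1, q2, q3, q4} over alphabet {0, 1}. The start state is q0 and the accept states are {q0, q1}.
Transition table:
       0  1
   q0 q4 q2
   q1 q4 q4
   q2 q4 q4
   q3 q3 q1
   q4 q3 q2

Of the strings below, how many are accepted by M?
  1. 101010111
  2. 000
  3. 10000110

0

101010111: rejected
000: rejected
10000110: rejected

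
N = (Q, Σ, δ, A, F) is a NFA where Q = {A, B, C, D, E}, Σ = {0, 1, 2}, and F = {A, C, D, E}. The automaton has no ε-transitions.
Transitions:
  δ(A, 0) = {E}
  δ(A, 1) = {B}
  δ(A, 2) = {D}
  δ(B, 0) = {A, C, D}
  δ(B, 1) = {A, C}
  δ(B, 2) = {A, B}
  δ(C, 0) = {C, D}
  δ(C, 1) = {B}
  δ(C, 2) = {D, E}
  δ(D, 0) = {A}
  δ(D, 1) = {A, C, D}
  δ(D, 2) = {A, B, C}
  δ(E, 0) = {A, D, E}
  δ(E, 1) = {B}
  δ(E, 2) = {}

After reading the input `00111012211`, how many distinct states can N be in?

4

Start: {A}
read 0: {E}
read 0: {A, D, E}
read 1: {A, B, C, D}
read 1: {A, B, C, D}
read 1: {A, B, C, D}
read 0: {A, C, D, E}
read 1: {A, B, C, D}
read 2: {A, B, C, D, E}
read 2: {A, B, C, D, E}
read 1: {A, B, C, D}
read 1: {A, B, C, D}
Final reachable set {A, B, C, D} has 4 states.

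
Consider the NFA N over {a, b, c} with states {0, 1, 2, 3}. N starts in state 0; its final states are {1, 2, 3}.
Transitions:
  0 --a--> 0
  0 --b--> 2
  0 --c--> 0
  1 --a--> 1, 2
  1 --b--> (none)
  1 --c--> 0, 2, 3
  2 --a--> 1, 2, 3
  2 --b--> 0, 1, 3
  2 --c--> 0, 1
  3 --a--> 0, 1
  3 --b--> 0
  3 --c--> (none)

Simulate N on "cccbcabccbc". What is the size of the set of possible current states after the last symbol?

4

Start: {0}
read c: {0}
read c: {0}
read c: {0}
read b: {2}
read c: {0, 1}
read a: {0, 1, 2}
read b: {0, 1, 2, 3}
read c: {0, 1, 2, 3}
read c: {0, 1, 2, 3}
read b: {0, 1, 2, 3}
read c: {0, 1, 2, 3}
Final reachable set {0, 1, 2, 3} has 4 states.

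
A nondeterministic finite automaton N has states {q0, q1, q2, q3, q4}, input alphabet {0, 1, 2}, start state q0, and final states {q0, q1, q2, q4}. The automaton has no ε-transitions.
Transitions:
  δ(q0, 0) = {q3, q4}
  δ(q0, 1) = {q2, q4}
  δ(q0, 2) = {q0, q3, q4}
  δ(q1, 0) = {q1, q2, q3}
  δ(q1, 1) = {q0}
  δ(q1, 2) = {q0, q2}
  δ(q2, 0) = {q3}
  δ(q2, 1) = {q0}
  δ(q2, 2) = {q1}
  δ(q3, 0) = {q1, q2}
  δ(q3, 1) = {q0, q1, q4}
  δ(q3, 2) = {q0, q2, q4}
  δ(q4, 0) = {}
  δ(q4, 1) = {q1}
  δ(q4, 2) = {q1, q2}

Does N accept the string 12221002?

Start: {q0}
read 1: {q2, q4}
read 2: {q1, q2}
read 2: {q0, q1, q2}
read 2: {q0, q1, q2, q3, q4}
read 1: {q0, q1, q2, q4}
read 0: {q1, q2, q3, q4}
read 0: {q1, q2, q3}
read 2: {q0, q1, q2, q4}
Reachable ∩ accepting = {q0, q1, q2, q4} — nonempty.

accepted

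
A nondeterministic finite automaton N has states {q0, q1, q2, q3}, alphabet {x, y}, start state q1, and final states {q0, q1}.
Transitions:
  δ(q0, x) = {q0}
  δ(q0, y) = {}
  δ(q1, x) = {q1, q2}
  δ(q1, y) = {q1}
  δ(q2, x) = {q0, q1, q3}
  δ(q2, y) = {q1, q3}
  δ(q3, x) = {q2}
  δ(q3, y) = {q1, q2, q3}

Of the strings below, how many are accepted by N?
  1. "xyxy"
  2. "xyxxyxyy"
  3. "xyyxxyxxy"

"xyxy": accepted
"xyxxyxyy": accepted
"xyyxxyxxy": accepted

3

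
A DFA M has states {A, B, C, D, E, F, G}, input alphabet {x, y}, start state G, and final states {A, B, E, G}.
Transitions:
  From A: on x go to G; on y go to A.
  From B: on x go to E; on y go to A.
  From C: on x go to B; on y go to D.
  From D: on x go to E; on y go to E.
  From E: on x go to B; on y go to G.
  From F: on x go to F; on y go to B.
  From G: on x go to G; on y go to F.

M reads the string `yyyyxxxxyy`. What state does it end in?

G --y--> F
F --y--> B
B --y--> A
A --y--> A
A --x--> G
G --x--> G
G --x--> G
G --x--> G
G --y--> F
F --y--> B

B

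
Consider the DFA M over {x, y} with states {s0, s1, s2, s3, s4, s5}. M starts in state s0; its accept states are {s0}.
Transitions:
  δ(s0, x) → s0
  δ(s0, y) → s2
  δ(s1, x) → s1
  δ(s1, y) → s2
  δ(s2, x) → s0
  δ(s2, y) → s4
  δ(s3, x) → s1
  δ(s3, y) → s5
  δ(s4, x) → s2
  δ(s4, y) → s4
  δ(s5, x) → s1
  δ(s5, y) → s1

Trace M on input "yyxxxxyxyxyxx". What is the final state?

s0 --y--> s2
s2 --y--> s4
s4 --x--> s2
s2 --x--> s0
s0 --x--> s0
s0 --x--> s0
s0 --y--> s2
s2 --x--> s0
s0 --y--> s2
s2 --x--> s0
s0 --y--> s2
s2 --x--> s0
s0 --x--> s0

s0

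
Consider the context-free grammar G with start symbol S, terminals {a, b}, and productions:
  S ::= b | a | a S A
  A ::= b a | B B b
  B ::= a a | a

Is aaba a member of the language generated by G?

yes

S ⇒ aSA ⇒ aaA ⇒ aaba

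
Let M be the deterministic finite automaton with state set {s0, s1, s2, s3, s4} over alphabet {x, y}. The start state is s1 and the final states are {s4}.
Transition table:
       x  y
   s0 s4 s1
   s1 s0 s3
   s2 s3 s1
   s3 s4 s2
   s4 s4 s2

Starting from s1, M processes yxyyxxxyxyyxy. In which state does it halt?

s1 --y--> s3
s3 --x--> s4
s4 --y--> s2
s2 --y--> s1
s1 --x--> s0
s0 --x--> s4
s4 --x--> s4
s4 --y--> s2
s2 --x--> s3
s3 --y--> s2
s2 --y--> s1
s1 --x--> s0
s0 --y--> s1

s1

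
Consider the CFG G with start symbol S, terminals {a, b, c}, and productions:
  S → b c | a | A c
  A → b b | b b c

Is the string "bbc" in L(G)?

yes

S ⇒ Ac ⇒ bbc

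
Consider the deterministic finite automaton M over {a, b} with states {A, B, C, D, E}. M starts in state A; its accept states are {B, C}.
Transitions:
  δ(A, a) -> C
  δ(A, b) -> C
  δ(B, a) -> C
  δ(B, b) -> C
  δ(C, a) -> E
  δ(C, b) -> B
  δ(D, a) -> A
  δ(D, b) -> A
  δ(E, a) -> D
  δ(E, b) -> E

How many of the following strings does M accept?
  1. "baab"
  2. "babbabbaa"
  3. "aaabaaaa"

0

"baab": rejected
"babbabbaa": rejected
"aaabaaaa": rejected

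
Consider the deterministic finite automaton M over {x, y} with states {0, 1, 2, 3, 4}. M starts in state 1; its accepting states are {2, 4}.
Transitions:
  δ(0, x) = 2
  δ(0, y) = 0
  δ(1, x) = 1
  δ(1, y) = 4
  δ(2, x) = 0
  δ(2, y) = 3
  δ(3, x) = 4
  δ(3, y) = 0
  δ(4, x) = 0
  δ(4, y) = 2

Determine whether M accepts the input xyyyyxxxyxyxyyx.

1 --x--> 1
1 --y--> 4
4 --y--> 2
2 --y--> 3
3 --y--> 0
0 --x--> 2
2 --x--> 0
0 --x--> 2
2 --y--> 3
3 --x--> 4
4 --y--> 2
2 --x--> 0
0 --y--> 0
0 --y--> 0
0 --x--> 2
End in state 2, which is an accepting state.

accepted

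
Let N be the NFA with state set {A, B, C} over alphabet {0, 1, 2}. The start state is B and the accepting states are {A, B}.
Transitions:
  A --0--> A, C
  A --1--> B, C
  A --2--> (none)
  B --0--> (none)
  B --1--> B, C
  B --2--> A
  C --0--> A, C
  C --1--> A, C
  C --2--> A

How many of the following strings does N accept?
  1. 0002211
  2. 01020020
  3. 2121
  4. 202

2

0002211: rejected
01020020: rejected
2121: accepted
202: accepted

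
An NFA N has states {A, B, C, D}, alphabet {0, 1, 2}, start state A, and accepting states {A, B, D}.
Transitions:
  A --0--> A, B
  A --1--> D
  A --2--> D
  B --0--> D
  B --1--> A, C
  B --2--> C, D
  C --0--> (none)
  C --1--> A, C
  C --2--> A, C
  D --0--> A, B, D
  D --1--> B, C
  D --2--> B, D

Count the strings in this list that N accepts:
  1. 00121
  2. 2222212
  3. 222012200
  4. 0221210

4

00121: accepted
2222212: accepted
222012200: accepted
0221210: accepted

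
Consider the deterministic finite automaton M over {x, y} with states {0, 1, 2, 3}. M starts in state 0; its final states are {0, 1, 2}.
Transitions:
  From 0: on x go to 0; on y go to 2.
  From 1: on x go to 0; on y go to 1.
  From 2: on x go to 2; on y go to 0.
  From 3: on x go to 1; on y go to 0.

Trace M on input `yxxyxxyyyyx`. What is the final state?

0

0 --y--> 2
2 --x--> 2
2 --x--> 2
2 --y--> 0
0 --x--> 0
0 --x--> 0
0 --y--> 2
2 --y--> 0
0 --y--> 2
2 --y--> 0
0 --x--> 0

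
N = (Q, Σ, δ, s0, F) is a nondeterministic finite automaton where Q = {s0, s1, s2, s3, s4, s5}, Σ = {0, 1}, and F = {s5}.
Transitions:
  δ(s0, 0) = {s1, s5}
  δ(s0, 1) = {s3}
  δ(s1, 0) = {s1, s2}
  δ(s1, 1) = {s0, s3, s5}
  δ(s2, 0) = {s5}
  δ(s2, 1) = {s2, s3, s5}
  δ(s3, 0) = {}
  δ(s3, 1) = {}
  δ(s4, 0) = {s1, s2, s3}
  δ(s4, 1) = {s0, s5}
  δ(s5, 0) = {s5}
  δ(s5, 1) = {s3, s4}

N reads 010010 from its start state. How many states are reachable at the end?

Start: {s0}
read 0: {s1, s5}
read 1: {s0, s3, s4, s5}
read 0: {s1, s2, s3, s5}
read 0: {s1, s2, s5}
read 1: {s0, s2, s3, s4, s5}
read 0: {s1, s2, s3, s5}
Final reachable set {s1, s2, s3, s5} has 4 states.

4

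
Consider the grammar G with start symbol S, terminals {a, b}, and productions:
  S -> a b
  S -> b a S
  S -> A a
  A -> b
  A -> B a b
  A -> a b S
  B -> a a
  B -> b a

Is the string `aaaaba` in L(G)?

no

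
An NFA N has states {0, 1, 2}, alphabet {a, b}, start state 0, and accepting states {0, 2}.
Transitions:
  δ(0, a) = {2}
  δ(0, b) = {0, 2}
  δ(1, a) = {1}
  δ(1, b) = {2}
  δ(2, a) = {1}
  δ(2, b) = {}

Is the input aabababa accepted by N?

Start: {0}
read a: {2}
read a: {1}
read b: {2}
read a: {1}
read b: {2}
read a: {1}
read b: {2}
read a: {1}
Reachable ∩ accepting = {} — empty.

rejected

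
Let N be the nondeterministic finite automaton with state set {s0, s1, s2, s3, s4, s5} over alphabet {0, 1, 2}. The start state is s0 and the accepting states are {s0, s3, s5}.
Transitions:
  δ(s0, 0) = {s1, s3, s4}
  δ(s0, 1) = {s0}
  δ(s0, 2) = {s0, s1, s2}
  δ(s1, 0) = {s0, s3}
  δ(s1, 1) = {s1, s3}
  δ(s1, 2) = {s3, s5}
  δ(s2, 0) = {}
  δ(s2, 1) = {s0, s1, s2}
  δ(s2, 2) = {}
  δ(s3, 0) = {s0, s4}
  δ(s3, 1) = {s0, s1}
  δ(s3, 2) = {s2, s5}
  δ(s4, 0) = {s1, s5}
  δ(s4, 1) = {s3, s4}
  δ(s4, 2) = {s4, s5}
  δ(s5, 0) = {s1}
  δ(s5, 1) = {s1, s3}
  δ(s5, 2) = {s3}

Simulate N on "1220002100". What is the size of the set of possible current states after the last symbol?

5

Start: {s0}
read 1: {s0}
read 2: {s0, s1, s2}
read 2: {s0, s1, s2, s3, s5}
read 0: {s0, s1, s3, s4}
read 0: {s0, s1, s3, s4, s5}
read 0: {s0, s1, s3, s4, s5}
read 2: {s0, s1, s2, s3, s4, s5}
read 1: {s0, s1, s2, s3, s4}
read 0: {s0, s1, s3, s4, s5}
read 0: {s0, s1, s3, s4, s5}
Final reachable set {s0, s1, s3, s4, s5} has 5 states.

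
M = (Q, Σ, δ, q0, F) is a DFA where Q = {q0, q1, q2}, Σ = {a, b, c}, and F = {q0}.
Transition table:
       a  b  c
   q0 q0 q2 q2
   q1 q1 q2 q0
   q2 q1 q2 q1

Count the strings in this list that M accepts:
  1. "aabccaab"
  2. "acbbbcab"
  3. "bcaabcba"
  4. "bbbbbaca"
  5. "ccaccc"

1

"aabccaab": rejected
"acbbbcab": rejected
"bcaabcba": rejected
"bbbbbaca": accepted
"ccaccc": rejected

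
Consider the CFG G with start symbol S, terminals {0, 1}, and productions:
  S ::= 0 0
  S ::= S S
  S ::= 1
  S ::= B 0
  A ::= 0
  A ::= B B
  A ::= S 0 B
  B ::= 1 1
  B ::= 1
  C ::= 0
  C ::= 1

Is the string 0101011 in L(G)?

no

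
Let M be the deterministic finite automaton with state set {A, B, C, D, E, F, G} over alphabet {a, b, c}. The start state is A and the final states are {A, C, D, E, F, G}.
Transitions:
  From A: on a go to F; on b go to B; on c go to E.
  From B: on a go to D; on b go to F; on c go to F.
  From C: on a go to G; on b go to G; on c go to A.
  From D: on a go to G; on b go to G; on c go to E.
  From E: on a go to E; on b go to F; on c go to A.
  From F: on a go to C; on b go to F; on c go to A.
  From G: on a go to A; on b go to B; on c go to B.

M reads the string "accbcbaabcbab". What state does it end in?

A --a--> F
F --c--> A
A --c--> E
E --b--> F
F --c--> A
A --b--> B
B --a--> D
D --a--> G
G --b--> B
B --c--> F
F --b--> F
F --a--> C
C --b--> G

G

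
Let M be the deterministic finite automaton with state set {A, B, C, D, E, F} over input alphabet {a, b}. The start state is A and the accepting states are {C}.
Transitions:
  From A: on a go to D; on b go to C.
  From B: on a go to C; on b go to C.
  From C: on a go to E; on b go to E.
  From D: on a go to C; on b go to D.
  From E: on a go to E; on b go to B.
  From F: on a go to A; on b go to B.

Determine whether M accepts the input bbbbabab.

rejected

A --b--> C
C --b--> E
E --b--> B
B --b--> C
C --a--> E
E --b--> B
B --a--> C
C --b--> E
End in state E, which is not an accepting state.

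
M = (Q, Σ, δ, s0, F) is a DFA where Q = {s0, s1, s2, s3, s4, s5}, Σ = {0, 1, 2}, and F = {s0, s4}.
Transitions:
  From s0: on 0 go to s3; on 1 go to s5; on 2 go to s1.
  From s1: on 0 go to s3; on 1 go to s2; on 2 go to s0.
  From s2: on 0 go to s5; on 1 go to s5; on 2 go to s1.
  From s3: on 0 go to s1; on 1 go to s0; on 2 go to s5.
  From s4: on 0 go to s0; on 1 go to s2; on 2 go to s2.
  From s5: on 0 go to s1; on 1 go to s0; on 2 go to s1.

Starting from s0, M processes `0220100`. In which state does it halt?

s1

s0 --0--> s3
s3 --2--> s5
s5 --2--> s1
s1 --0--> s3
s3 --1--> s0
s0 --0--> s3
s3 --0--> s1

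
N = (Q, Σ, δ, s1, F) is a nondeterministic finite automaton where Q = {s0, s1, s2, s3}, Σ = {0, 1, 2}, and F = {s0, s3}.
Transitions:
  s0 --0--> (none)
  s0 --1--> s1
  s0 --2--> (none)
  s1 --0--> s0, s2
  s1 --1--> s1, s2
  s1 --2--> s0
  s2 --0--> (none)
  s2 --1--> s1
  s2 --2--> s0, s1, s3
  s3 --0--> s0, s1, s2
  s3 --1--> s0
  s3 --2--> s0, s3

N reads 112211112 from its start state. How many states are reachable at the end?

Start: {s1}
read 1: {s1, s2}
read 1: {s1, s2}
read 2: {s0, s1, s3}
read 2: {s0, s3}
read 1: {s0, s1}
read 1: {s1, s2}
read 1: {s1, s2}
read 1: {s1, s2}
read 2: {s0, s1, s3}
Final reachable set {s0, s1, s3} has 3 states.

3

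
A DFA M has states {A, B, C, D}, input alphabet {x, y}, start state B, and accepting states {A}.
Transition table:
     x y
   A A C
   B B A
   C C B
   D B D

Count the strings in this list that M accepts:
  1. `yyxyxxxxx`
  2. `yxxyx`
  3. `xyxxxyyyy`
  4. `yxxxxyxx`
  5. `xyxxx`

`yyxyxxxxx`: rejected
`yxxyx`: rejected
`xyxxxyyyy`: rejected
`yxxxxyxx`: rejected
`xyxxx`: accepted

1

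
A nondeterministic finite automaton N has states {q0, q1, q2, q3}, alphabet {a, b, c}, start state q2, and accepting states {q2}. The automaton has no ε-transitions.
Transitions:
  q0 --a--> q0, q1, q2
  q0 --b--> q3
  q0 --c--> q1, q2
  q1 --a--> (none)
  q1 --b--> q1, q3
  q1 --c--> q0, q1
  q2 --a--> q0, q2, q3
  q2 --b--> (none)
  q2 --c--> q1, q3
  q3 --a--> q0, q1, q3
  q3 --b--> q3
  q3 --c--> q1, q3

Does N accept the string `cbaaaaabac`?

Start: {q2}
read c: {q1, q3}
read b: {q1, q3}
read a: {q0, q1, q3}
read a: {q0, q1, q2, q3}
read a: {q0, q1, q2, q3}
read a: {q0, q1, q2, q3}
read a: {q0, q1, q2, q3}
read b: {q1, q3}
read a: {q0, q1, q3}
read c: {q0, q1, q2, q3}
Reachable ∩ accepting = {q2} — nonempty.

accepted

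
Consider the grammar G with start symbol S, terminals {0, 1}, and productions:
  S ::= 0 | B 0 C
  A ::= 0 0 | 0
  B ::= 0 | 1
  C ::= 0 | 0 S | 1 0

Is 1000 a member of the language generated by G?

yes

S ⇒ B0C ⇒ 10C ⇒ 100S ⇒ 1000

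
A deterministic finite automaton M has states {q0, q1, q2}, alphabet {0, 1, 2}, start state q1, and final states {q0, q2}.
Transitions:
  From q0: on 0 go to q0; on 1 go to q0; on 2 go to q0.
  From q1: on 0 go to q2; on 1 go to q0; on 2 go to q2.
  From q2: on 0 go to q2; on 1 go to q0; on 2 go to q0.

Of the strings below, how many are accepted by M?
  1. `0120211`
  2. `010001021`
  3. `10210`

3

`0120211`: accepted
`010001021`: accepted
`10210`: accepted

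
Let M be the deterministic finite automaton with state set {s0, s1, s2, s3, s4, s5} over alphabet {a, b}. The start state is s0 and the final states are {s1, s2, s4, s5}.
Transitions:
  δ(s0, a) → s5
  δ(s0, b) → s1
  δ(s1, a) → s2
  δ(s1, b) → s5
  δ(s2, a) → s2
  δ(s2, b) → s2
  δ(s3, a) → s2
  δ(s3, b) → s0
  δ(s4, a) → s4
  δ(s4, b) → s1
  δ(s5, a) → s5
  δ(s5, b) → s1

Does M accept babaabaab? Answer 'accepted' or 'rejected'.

accepted

s0 --b--> s1
s1 --a--> s2
s2 --b--> s2
s2 --a--> s2
s2 --a--> s2
s2 --b--> s2
s2 --a--> s2
s2 --a--> s2
s2 --b--> s2
End in state s2, which is an accepting state.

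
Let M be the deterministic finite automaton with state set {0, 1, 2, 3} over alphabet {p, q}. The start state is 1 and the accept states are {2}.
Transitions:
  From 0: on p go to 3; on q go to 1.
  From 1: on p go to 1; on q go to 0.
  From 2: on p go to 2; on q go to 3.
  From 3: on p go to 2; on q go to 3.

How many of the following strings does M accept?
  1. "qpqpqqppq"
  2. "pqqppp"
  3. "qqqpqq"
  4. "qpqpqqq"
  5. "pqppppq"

0

"qpqpqqppq": rejected
"pqqppp": rejected
"qqqpqq": rejected
"qpqpqqq": rejected
"pqppppq": rejected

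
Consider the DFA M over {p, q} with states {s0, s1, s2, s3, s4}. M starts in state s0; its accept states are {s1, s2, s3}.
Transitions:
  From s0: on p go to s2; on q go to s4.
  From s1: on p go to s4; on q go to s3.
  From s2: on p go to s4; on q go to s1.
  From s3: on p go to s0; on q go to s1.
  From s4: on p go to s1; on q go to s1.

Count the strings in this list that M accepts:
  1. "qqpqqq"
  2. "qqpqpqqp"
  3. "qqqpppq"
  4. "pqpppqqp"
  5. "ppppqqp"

2

"qqpqqq": accepted
"qqpqpqqp": rejected
"qqqpppq": accepted
"pqpppqqp": rejected
"ppppqqp": rejected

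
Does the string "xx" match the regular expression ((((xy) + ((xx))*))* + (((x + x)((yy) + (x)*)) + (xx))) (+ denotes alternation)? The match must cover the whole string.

yes

The left alternative (((xy)+((xx))*))* matches xx.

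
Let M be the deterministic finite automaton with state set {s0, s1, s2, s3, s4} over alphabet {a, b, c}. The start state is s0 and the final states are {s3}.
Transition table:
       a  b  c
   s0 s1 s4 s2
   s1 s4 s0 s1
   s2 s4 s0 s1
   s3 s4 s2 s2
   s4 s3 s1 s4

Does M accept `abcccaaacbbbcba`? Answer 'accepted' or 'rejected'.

rejected

s0 --a--> s1
s1 --b--> s0
s0 --c--> s2
s2 --c--> s1
s1 --c--> s1
s1 --a--> s4
s4 --a--> s3
s3 --a--> s4
s4 --c--> s4
s4 --b--> s1
s1 --b--> s0
s0 --b--> s4
s4 --c--> s4
s4 --b--> s1
s1 --a--> s4
End in state s4, which is not an accepting state.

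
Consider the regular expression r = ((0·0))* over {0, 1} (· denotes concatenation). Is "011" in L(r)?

011 cannot be split into zero or more pieces each matching (0·0).

no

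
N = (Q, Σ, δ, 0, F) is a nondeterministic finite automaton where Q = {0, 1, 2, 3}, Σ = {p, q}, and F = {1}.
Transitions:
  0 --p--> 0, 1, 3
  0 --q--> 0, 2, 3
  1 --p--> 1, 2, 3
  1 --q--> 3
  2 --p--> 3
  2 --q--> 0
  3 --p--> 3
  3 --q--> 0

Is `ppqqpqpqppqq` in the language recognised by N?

rejected

Start: {0}
read p: {0, 1, 3}
read p: {0, 1, 2, 3}
read q: {0, 2, 3}
read q: {0, 2, 3}
read p: {0, 1, 3}
read q: {0, 2, 3}
read p: {0, 1, 3}
read q: {0, 2, 3}
read p: {0, 1, 3}
read p: {0, 1, 2, 3}
read q: {0, 2, 3}
read q: {0, 2, 3}
Reachable ∩ accepting = {} — empty.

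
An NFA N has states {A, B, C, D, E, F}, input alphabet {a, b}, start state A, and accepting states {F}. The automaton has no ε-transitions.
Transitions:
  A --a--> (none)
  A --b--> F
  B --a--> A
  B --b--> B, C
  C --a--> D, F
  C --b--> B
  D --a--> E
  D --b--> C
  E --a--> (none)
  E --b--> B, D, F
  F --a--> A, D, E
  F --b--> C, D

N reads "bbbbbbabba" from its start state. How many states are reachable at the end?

Start: {A}
read b: {F}
read b: {C, D}
read b: {B, C}
read b: {B, C}
read b: {B, C}
read b: {B, C}
read a: {A, D, F}
read b: {C, D, F}
read b: {B, C, D}
read a: {A, D, E, F}
Final reachable set {A, D, E, F} has 4 states.

4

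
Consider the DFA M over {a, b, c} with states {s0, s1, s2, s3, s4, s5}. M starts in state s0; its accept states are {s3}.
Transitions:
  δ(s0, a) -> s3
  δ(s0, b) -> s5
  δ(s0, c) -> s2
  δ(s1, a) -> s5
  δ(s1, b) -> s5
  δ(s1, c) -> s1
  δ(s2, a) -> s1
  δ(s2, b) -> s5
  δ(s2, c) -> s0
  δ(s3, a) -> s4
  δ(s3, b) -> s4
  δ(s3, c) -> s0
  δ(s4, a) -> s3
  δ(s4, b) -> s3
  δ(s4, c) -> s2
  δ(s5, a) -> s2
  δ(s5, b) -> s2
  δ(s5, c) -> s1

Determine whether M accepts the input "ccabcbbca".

s0 --c--> s2
s2 --c--> s0
s0 --a--> s3
s3 --b--> s4
s4 --c--> s2
s2 --b--> s5
s5 --b--> s2
s2 --c--> s0
s0 --a--> s3
End in state s3, which is an accepting state.

accepted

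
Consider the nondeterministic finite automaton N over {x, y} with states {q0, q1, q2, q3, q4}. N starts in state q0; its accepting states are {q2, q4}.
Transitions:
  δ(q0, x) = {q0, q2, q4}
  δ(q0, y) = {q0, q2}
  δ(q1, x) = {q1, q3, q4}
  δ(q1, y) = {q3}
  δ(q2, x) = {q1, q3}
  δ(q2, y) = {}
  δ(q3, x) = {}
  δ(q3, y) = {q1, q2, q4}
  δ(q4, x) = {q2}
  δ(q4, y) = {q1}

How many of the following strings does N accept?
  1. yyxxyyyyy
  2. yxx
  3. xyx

3

yyxxyyyyy: accepted
yxx: accepted
xyx: accepted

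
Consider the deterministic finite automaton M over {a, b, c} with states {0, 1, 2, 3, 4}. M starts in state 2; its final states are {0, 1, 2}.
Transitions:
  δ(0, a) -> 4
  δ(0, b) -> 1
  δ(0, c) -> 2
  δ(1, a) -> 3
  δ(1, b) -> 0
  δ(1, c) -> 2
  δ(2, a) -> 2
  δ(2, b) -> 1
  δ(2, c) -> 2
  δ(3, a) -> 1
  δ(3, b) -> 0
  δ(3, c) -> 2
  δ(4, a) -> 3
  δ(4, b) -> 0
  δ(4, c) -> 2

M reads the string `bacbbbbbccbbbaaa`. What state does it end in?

3

2 --b--> 1
1 --a--> 3
3 --c--> 2
2 --b--> 1
1 --b--> 0
0 --b--> 1
1 --b--> 0
0 --b--> 1
1 --c--> 2
2 --c--> 2
2 --b--> 1
1 --b--> 0
0 --b--> 1
1 --a--> 3
3 --a--> 1
1 --a--> 3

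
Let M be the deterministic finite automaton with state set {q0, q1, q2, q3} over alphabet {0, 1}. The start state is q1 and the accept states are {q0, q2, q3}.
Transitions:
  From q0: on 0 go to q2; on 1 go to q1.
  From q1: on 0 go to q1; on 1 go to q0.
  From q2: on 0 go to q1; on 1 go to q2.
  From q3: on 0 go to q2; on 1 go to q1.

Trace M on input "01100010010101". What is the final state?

q1 --0--> q1
q1 --1--> q0
q0 --1--> q1
q1 --0--> q1
q1 --0--> q1
q1 --0--> q1
q1 --1--> q0
q0 --0--> q2
q2 --0--> q1
q1 --1--> q0
q0 --0--> q2
q2 --1--> q2
q2 --0--> q1
q1 --1--> q0

q0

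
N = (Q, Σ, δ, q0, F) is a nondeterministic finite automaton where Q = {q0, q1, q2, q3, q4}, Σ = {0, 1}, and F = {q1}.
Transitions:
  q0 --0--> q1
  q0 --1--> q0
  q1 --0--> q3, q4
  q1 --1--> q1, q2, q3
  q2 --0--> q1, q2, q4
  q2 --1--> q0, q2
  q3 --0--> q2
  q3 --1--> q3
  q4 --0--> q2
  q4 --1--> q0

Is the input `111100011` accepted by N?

rejected

Start: {q0}
read 1: {q0}
read 1: {q0}
read 1: {q0}
read 1: {q0}
read 0: {q1}
read 0: {q3, q4}
read 0: {q2}
read 1: {q0, q2}
read 1: {q0, q2}
Reachable ∩ accepting = {} — empty.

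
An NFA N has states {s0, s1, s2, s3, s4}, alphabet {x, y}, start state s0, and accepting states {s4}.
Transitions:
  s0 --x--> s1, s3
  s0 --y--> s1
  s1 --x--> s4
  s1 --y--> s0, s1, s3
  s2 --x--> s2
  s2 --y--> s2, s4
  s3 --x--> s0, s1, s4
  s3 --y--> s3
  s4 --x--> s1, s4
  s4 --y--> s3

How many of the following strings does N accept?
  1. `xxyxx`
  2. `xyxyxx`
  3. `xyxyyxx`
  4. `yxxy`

`xxyxx`: accepted
`xyxyxx`: accepted
`xyxyyxx`: accepted
`yxxy`: rejected

3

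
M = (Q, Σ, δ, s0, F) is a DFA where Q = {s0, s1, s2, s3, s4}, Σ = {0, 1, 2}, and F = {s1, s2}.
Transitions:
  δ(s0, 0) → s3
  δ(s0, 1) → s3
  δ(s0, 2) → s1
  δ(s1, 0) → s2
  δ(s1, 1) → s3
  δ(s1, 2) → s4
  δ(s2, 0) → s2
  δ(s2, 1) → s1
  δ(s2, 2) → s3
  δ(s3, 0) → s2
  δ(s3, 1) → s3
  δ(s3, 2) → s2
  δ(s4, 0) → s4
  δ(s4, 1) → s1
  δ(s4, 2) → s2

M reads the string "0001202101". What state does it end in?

s1

s0 --0--> s3
s3 --0--> s2
s2 --0--> s2
s2 --1--> s1
s1 --2--> s4
s4 --0--> s4
s4 --2--> s2
s2 --1--> s1
s1 --0--> s2
s2 --1--> s1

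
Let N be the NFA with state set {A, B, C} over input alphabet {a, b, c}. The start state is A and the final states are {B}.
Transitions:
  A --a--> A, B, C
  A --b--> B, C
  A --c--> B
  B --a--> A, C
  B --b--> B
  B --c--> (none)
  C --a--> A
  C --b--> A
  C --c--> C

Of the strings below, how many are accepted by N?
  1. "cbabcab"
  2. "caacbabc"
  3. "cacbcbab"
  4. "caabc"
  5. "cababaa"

"cbabcab": accepted
"caacbabc": accepted
"cacbcbab": accepted
"caabc": accepted
"cababaa": accepted

5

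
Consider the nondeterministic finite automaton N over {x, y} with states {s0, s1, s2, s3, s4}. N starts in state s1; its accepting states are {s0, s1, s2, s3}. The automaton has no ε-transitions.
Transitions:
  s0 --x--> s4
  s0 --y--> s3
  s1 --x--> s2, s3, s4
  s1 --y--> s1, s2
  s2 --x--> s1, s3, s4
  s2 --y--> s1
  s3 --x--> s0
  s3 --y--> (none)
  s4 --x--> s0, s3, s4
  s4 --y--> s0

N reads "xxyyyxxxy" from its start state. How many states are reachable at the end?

Start: {s1}
read x: {s2, s3, s4}
read x: {s0, s1, s3, s4}
read y: {s0, s1, s2, s3}
read y: {s1, s2, s3}
read y: {s1, s2}
read x: {s1, s2, s3, s4}
read x: {s0, s1, s2, s3, s4}
read x: {s0, s1, s2, s3, s4}
read y: {s0, s1, s2, s3}
Final reachable set {s0, s1, s2, s3} has 4 states.

4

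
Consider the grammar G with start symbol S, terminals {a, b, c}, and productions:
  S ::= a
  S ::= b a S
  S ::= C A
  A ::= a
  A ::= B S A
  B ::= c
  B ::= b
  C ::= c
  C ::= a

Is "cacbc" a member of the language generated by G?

no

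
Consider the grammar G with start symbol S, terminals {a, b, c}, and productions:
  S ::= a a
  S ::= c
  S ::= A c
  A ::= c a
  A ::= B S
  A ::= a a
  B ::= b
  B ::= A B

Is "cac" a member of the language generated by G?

S ⇒ Ac ⇒ cac

yes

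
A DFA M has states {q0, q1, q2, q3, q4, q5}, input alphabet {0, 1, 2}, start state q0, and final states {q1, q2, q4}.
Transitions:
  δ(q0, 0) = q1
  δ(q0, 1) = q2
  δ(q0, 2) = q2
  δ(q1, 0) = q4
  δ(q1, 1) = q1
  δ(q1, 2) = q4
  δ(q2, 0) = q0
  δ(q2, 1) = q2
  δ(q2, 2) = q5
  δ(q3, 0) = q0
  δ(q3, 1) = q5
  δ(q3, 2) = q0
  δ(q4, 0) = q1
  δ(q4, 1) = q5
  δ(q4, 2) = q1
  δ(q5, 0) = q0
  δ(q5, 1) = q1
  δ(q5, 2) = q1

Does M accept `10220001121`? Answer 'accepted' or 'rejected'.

q0 --1--> q2
q2 --0--> q0
q0 --2--> q2
q2 --2--> q5
q5 --0--> q0
q0 --0--> q1
q1 --0--> q4
q4 --1--> q5
q5 --1--> q1
q1 --2--> q4
q4 --1--> q5
End in state q5, which is not an accepting state.

rejected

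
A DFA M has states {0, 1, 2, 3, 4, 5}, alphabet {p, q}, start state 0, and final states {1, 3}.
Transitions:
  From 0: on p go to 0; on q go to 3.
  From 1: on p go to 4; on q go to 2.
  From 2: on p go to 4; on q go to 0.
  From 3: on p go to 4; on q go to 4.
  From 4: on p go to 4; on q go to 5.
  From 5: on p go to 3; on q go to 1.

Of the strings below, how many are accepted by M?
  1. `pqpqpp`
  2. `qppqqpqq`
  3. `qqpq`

`pqpqpp`: rejected
`qppqqpqq`: accepted
`qqpq`: rejected

1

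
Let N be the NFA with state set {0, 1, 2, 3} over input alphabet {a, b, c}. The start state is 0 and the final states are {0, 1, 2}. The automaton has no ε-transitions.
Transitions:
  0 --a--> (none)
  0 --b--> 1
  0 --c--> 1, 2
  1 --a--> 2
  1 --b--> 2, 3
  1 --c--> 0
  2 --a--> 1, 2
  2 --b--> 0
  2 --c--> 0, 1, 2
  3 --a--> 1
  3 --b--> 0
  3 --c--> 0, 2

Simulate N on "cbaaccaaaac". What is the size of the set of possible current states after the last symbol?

Start: {0}
read c: {1, 2}
read b: {0, 2, 3}
read a: {1, 2}
read a: {1, 2}
read c: {0, 1, 2}
read c: {0, 1, 2}
read a: {1, 2}
read a: {1, 2}
read a: {1, 2}
read a: {1, 2}
read c: {0, 1, 2}
Final reachable set {0, 1, 2} has 3 states.

3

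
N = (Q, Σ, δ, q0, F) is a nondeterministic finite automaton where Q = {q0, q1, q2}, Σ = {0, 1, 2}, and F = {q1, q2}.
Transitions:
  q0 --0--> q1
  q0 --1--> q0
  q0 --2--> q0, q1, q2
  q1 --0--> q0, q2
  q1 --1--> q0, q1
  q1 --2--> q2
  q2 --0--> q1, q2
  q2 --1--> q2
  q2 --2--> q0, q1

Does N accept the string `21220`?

accepted

Start: {q0}
read 2: {q0, q1, q2}
read 1: {q0, q1, q2}
read 2: {q0, q1, q2}
read 2: {q0, q1, q2}
read 0: {q0, q1, q2}
Reachable ∩ accepting = {q1, q2} — nonempty.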